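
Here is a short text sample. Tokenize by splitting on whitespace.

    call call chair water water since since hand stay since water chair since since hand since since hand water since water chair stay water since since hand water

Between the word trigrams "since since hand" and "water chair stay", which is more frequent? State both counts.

"since since hand" (4 vs 1)

"since since hand": 4 occurrences
"water chair stay": 1 occurrence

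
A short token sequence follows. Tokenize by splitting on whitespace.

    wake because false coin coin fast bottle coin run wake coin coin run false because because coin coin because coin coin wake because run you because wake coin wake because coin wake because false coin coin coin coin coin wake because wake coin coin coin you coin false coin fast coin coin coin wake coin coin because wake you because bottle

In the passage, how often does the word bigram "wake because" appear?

Scanning the 60 overlapping bigram windows for "wake because":
  position 1–2: wake because
  position 22–23: wake because
  position 29–30: wake because
  position 32–33: wake because
  position 40–41: wake because

5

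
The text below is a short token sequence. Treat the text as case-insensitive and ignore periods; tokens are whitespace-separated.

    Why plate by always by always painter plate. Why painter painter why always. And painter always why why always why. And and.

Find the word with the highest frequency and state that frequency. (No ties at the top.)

"why", 6 times

Unigram frequencies (highest first):
  why: 6
  always: 5
  painter: 4
  and: 3
  plate: 2
  by: 2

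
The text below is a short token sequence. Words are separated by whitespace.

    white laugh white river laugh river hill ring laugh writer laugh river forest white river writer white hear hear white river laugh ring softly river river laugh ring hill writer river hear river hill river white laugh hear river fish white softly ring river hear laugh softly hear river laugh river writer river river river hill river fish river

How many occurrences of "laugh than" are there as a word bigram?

Scanning the 58 overlapping bigram windows for "laugh than":
  (none found)

0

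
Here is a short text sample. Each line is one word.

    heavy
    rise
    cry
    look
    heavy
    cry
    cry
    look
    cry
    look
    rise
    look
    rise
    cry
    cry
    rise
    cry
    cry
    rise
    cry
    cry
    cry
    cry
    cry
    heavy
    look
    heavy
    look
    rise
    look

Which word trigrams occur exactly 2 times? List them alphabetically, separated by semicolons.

cry cry rise; cry rise cry; look rise look

Trigram counts meeting the condition (exactly 2 times):
  cry cry rise: 2
  cry rise cry: 2
  look rise look: 2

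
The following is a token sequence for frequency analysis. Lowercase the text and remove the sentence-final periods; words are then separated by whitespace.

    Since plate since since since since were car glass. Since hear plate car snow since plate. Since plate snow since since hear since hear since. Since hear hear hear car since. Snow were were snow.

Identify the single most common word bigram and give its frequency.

"since since", 5 times

Bigram frequencies (highest first):
  since since: 5
  since hear: 4
  since plate: 3
  plate since: 2
  snow since: 2
  hear since: 2
  … (15 more, each ≤ 2)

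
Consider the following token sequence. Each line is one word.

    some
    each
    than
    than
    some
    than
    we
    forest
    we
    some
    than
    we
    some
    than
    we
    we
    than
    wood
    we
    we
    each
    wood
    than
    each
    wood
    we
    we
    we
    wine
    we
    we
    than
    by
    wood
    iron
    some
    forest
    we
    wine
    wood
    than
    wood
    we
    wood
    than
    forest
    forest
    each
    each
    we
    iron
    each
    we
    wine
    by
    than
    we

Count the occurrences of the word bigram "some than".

Scanning the 56 overlapping bigram windows for "some than":
  position 5–6: some than
  position 10–11: some than
  position 13–14: some than

3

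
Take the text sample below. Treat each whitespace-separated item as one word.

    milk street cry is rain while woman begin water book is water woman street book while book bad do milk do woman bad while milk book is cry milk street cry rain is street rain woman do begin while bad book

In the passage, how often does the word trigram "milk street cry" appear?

2

Scanning the 39 overlapping trigram windows for "milk street cry":
  position 1–3: milk street cry
  position 29–31: milk street cry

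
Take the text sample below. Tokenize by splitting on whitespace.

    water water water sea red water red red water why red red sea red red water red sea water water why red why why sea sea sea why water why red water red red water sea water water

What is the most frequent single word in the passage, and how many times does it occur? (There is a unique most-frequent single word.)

Unigram frequencies (highest first):
  water: 13
  red: 12
  sea: 7
  why: 6

"water", 13 times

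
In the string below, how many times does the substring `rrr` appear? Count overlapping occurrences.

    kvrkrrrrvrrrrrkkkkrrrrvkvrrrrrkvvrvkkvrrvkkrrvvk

Sliding a length-3 window over the 48 characters (46 positions):
  position 5–7: rrr
  position 6–8: rrr
  position 10–12: rrr
  position 11–13: rrr
  position 12–14: rrr
  position 19–21: rrr
  position 20–22: rrr
  position 26–28: rrr
  position 27–29: rrr
  position 28–30: rrr

10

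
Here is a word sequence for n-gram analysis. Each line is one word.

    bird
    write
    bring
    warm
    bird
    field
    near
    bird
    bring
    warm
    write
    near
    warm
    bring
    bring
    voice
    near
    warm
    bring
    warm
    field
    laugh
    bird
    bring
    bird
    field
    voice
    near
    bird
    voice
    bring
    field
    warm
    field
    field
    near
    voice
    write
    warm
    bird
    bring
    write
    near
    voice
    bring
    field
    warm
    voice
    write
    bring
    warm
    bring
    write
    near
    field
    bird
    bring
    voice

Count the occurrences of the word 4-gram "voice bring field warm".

Scanning the 55 overlapping 4-gram windows for "voice bring field warm":
  position 30–33: voice bring field warm
  position 44–47: voice bring field warm

2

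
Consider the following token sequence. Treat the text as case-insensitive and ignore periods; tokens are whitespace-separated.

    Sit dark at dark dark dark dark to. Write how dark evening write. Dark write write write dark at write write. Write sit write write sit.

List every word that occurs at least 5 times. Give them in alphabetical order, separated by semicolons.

Unigram counts meeting the condition (at least 5 times):
  dark: 8
  write: 10

dark; write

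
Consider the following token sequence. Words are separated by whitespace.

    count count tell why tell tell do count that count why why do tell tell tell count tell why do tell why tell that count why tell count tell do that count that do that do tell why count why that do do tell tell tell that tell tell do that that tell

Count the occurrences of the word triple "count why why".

1

Scanning the 51 overlapping trigram windows for "count why why":
  position 10–12: count why why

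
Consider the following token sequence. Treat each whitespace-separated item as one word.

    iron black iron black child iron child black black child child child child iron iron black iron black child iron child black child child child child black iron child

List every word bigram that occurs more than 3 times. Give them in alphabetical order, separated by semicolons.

Bigram counts meeting the condition (more than 3 times):
  black child: 4
  child child: 6
  iron black: 4

black child; child child; iron black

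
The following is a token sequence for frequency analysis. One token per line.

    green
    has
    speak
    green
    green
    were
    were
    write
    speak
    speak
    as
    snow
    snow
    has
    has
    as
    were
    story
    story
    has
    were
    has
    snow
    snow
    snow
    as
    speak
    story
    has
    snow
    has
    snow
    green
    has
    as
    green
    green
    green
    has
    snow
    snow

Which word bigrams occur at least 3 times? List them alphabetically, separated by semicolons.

Bigram counts meeting the condition (at least 3 times):
  green green: 3
  green has: 3
  has snow: 4
  snow snow: 4

green green; green has; has snow; snow snow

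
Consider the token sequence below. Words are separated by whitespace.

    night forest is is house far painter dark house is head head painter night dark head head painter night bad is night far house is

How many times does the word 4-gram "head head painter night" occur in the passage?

Scanning the 22 overlapping 4-gram windows for "head head painter night":
  position 11–14: head head painter night
  position 16–19: head head painter night

2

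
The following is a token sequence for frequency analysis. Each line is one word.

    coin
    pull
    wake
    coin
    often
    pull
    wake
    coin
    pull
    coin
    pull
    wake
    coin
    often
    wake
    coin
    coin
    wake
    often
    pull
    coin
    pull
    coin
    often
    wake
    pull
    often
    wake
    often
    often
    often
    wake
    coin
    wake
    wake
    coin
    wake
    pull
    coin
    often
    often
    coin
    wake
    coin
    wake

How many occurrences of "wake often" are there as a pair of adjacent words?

Scanning the 44 overlapping bigram windows for "wake often":
  position 18–19: wake often
  position 28–29: wake often

2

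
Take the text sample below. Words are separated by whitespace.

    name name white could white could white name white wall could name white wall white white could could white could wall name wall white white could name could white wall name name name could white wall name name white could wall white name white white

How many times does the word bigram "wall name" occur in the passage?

Scanning the 44 overlapping bigram windows for "wall name":
  position 21–22: wall name
  position 30–31: wall name
  position 36–37: wall name

3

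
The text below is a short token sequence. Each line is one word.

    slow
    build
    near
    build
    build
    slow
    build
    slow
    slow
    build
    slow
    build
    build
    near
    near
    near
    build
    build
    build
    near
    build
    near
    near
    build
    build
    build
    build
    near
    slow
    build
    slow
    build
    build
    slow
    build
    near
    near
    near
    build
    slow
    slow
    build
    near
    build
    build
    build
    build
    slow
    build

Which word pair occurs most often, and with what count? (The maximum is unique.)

"build build", 11 times

Bigram frequencies (highest first):
  build build: 11
  slow build: 9
  build near: 7
  build slow: 7
  near build: 6
  near near: 5
  … (2 more, each ≤ 2)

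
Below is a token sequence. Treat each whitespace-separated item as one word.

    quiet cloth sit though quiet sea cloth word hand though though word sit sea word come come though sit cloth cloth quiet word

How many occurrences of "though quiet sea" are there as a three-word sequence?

1

Scanning the 21 overlapping trigram windows for "though quiet sea":
  position 4–6: though quiet sea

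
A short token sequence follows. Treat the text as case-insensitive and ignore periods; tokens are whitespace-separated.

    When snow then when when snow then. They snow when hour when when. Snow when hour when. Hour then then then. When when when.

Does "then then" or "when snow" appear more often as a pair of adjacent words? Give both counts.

"then then": 2 occurrences
"when snow": 3 occurrences

"when snow" (3 vs 2)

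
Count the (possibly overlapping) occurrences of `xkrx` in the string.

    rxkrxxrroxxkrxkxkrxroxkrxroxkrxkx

5

Sliding a length-4 window over the 33 characters (30 positions):
  position 2–5: xkrx
  position 11–14: xkrx
  position 16–19: xkrx
  position 22–25: xkrx
  position 28–31: xkrx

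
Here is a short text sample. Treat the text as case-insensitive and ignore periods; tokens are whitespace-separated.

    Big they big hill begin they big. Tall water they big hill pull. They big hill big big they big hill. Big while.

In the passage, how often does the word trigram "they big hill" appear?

4

Scanning the 21 overlapping trigram windows for "they big hill":
  position 2–4: they big hill
  position 10–12: they big hill
  position 14–16: they big hill
  position 19–21: they big hill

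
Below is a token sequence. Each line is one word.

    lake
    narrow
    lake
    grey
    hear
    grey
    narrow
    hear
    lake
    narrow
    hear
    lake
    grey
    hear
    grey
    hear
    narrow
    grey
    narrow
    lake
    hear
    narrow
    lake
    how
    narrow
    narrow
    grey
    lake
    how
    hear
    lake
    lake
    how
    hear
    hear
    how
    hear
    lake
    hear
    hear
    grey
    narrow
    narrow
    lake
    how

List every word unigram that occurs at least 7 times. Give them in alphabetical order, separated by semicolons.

Unigram counts meeting the condition (at least 7 times):
  grey: 7
  hear: 12
  lake: 11
  narrow: 10

grey; hear; lake; narrow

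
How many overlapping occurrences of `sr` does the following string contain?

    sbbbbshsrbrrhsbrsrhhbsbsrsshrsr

4

Sliding a length-2 window over the 31 characters (30 positions):
  position 8–9: sr
  position 17–18: sr
  position 24–25: sr
  position 30–31: sr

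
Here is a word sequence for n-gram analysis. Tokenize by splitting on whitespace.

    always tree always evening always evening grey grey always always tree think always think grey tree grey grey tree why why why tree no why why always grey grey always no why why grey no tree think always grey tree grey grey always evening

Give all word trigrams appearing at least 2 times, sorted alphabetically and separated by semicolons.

Trigram counts meeting the condition (at least 2 times):
  grey grey always: 3
  grey tree grey: 2
  no why why: 2
  tree grey grey: 2
  tree think always: 2

grey grey always; grey tree grey; no why why; tree grey grey; tree think always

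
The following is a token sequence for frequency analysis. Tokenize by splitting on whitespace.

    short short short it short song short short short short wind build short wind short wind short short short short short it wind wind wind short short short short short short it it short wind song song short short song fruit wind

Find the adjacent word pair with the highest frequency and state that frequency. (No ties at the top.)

Bigram frequencies (highest first):
  short short: 15
  short wind: 4
  short it: 3
  wind short: 3
  it short: 2
  short song: 2
  … (10 more, each ≤ 2)

"short short", 15 times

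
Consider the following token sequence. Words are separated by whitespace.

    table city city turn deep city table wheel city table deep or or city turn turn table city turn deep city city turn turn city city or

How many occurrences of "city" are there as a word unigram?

Scanning the 27 tokens for "city":
  position 2: city
  position 3: city
  position 6: city
  position 9: city
  position 14: city
  position 18: city
  position 21: city
  position 22: city
  position 25: city
  position 26: city

10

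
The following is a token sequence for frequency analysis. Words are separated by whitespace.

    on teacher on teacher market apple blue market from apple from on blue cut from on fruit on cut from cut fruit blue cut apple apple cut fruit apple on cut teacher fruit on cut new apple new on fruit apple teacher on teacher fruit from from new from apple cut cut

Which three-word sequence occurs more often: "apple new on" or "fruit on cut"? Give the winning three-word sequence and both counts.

"apple new on": 1 occurrence
"fruit on cut": 2 occurrences

"fruit on cut" (2 vs 1)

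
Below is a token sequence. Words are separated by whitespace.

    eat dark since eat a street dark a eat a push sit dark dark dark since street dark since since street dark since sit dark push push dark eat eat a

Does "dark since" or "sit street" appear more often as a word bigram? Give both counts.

"dark since": 4 occurrences
"sit street": 0 occurrences

"dark since" (4 vs 0)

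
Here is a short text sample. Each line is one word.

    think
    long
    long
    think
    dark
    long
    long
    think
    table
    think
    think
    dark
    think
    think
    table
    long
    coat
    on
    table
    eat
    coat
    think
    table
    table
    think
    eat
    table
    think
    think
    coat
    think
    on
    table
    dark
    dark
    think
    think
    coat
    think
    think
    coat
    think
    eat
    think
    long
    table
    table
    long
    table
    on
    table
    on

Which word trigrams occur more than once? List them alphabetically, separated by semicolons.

dark think think; long long think; table think think; think coat think; think think coat

Trigram counts meeting the condition (more than once):
  dark think think: 2
  long long think: 2
  table think think: 2
  think coat think: 3
  think think coat: 3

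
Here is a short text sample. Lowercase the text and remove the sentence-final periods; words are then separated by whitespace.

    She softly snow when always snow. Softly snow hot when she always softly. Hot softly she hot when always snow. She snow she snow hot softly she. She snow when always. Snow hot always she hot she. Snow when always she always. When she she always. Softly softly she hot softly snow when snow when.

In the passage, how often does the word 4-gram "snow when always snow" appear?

Scanning the 52 overlapping 4-gram windows for "snow when always snow":
  position 3–6: snow when always snow
  position 29–32: snow when always snow

2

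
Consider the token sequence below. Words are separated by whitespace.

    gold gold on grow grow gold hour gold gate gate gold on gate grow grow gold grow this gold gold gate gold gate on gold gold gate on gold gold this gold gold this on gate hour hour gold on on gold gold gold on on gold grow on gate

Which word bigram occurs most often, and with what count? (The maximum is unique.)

Bigram frequencies (highest first):
  gold gold: 7
  gold on: 4
  gold gate: 4
  on gold: 4
  on gate: 3
  grow grow: 2
  … (17 more, each ≤ 2)

"gold gold", 7 times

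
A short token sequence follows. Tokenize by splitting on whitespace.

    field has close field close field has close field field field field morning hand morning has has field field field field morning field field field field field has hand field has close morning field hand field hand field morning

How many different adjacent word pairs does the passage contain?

39 tokens → 38 bigram windows in total.
Repeated bigrams (each contributes count−1 duplicates):
  field field: 10
  field has: 4
  close field: 3
  field morning: 3
  hand field: 3
  has close: 3
  field hand: 2
  morning field: 2
22 duplicate windows → 38 − 22 = 16 distinct.

16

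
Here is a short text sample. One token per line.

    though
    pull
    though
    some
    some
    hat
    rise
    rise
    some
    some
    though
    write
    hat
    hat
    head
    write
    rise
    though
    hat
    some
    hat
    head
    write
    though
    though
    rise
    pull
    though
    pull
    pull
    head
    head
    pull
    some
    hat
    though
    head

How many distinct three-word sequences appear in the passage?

37 tokens → 35 trigram windows in total.
Repeated trigrams (each contributes count−1 duplicates):
  hat head write: 2
1 duplicate windows → 35 − 1 = 34 distinct.

34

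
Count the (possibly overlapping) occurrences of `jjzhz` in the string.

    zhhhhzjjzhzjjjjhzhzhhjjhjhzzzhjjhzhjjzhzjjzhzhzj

3

Sliding a length-5 window over the 48 characters (44 positions):
  position 7–11: jjzhz
  position 36–40: jjzhz
  position 41–45: jjzhz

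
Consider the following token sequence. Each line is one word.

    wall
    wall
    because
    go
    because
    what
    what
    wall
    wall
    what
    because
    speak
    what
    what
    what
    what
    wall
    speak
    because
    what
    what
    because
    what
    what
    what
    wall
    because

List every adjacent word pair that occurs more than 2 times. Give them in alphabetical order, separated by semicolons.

Bigram counts meeting the condition (more than 2 times):
  because what: 3
  what wall: 3
  what what: 7

because what; what wall; what what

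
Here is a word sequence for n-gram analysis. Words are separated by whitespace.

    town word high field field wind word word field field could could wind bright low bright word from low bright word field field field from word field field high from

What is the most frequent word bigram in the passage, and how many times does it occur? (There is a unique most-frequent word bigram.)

"field field", 5 times

Bigram frequencies (highest first):
  field field: 5
  word field: 3
  low bright: 2
  bright word: 2
  town word: 1
  word high: 1
  … (15 more, each ≤ 1)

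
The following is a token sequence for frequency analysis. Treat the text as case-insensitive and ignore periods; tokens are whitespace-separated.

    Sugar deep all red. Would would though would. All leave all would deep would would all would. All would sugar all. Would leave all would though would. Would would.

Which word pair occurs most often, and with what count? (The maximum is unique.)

"all would", 5 times

Bigram frequencies (highest first):
  all would: 5
  would would: 4
  would all: 3
  would though: 2
  though would: 2
  leave all: 2
  … (10 more, each ≤ 1)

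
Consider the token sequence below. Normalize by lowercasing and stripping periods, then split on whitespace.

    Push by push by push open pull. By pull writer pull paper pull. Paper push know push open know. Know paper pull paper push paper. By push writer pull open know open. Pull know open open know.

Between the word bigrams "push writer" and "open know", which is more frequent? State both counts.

"open know" (3 vs 1)

"push writer": 1 occurrence
"open know": 3 occurrences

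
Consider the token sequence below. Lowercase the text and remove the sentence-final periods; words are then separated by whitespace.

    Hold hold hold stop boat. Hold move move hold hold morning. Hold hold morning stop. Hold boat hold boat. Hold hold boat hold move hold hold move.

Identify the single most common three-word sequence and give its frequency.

Trigram frequencies (highest first):
  hold boat hold: 3
  boat hold move: 2
  move hold hold: 2
  hold hold morning: 2
  hold hold hold: 1
  hold hold stop: 1
  … (14 more, each ≤ 1)

"hold boat hold", 3 times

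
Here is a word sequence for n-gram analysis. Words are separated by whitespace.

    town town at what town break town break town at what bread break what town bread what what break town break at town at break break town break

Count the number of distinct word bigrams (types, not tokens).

28 tokens → 27 bigram windows in total.
Repeated bigrams (each contributes count−1 duplicates):
  break town: 4
  town break: 4
  town at: 3
  at what: 2
  what town: 2
10 duplicate windows → 27 − 10 = 17 distinct.

17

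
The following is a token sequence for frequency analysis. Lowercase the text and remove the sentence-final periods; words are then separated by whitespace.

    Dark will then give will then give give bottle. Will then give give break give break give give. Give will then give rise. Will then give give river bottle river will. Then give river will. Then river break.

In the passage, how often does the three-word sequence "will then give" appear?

6

Scanning the 36 overlapping trigram windows for "will then give":
  position 2–4: will then give
  position 5–7: will then give
  position 10–12: will then give
  position 20–22: will then give
  position 24–26: will then give
  position 31–33: will then give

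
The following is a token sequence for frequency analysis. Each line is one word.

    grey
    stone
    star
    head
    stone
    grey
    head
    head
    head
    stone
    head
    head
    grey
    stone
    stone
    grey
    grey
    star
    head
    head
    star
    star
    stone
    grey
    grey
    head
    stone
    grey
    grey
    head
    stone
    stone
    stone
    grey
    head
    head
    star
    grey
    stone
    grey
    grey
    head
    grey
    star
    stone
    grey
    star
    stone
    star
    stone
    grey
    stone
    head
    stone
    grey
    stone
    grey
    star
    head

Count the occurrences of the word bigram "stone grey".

10

Scanning the 58 overlapping bigram windows for "stone grey":
  position 5–6: stone grey
  position 15–16: stone grey
  position 23–24: stone grey
  position 27–28: stone grey
  position 33–34: stone grey
  position 39–40: stone grey
  position 45–46: stone grey
  position 50–51: stone grey
  position 54–55: stone grey
  position 56–57: stone grey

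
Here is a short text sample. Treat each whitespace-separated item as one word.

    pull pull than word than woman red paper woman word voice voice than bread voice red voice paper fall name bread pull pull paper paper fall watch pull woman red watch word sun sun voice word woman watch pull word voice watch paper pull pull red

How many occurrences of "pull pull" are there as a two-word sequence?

Scanning the 45 overlapping bigram windows for "pull pull":
  position 1–2: pull pull
  position 22–23: pull pull
  position 44–45: pull pull

3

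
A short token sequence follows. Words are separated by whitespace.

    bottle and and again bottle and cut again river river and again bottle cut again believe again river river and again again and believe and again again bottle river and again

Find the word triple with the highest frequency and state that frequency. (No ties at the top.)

Trigram frequencies (highest first):
  river and again: 3
  and again bottle: 2
  again river river: 2
  river river and: 2
  and again again: 2
  bottle and and: 1
  … (17 more, each ≤ 1)

"river and again", 3 times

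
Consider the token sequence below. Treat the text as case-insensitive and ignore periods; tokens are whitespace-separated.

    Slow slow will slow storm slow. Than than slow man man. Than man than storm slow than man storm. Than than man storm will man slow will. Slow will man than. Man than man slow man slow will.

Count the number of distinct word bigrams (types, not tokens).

38 tokens → 37 bigram windows in total.
Repeated bigrams (each contributes count−1 duplicates):
  than man: 5
  man than: 4
  slow will: 4
  man slow: 3
  man storm: 2
  slow man: 2
  slow than: 2
  storm slow: 2
  … (3 more repeated)
19 duplicate windows → 37 − 19 = 18 distinct.

18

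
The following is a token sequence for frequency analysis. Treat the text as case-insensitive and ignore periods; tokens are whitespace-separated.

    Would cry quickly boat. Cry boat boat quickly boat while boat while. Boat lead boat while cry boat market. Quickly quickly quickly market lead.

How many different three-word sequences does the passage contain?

24 tokens → 22 trigram windows in total.
Repeated trigrams (each contributes count−1 duplicates):
  boat while boat: 2
1 duplicate windows → 22 − 1 = 21 distinct.

21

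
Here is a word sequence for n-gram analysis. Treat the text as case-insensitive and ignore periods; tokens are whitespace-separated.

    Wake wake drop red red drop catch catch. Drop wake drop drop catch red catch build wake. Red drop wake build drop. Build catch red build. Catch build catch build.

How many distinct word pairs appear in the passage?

30 tokens → 29 bigram windows in total.
Repeated bigrams (each contributes count−1 duplicates):
  build catch: 3
  catch build: 3
  catch red: 2
  drop catch: 2
  drop wake: 2
  red drop: 2
  wake drop: 2
9 duplicate windows → 29 − 9 = 20 distinct.

20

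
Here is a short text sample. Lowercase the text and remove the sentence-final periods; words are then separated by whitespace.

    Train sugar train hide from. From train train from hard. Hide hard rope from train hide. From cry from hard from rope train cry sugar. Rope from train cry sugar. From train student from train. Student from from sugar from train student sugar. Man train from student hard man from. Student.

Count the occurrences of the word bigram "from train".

6

Scanning the 50 overlapping bigram windows for "from train":
  position 6–7: from train
  position 14–15: from train
  position 27–28: from train
  position 31–32: from train
  position 34–35: from train
  position 40–41: from train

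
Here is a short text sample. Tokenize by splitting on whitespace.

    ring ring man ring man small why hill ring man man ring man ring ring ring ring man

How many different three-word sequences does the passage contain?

12

18 tokens → 16 trigram windows in total.
Repeated trigrams (each contributes count−1 duplicates):
  man ring man: 2
  ring man ring: 2
  ring ring man: 2
  ring ring ring: 2
4 duplicate windows → 16 − 4 = 12 distinct.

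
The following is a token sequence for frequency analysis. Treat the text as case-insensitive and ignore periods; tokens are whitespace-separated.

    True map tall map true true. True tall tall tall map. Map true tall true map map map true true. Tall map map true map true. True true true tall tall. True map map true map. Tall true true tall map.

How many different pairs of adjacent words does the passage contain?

41 tokens → 40 bigram windows in total.
Repeated bigrams (each contributes count−1 duplicates):
  true true: 7
  map true: 6
  map map: 5
  true map: 5
  true tall: 5
  tall map: 4
  tall tall: 3
  tall true: 3
  … (1 more repeated)
31 duplicate windows → 40 − 31 = 9 distinct.

9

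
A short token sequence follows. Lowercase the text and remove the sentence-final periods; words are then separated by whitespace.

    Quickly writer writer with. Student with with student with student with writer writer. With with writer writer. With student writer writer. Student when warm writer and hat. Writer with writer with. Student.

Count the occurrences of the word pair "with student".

5

Scanning the 31 overlapping bigram windows for "with student":
  position 4–5: with student
  position 7–8: with student
  position 9–10: with student
  position 18–19: with student
  position 31–32: with student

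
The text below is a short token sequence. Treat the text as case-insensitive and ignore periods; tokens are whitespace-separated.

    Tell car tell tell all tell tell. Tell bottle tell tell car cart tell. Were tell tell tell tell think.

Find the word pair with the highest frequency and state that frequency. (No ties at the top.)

Bigram frequencies (highest first):
  tell tell: 7
  tell car: 2
  car tell: 1
  tell all: 1
  all tell: 1
  tell bottle: 1
  … (6 more, each ≤ 1)

"tell tell", 7 times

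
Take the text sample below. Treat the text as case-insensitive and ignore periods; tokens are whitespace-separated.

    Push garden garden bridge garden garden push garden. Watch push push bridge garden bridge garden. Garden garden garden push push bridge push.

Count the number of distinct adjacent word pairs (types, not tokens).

22 tokens → 21 bigram windows in total.
Repeated bigrams (each contributes count−1 duplicates):
  garden garden: 5
  bridge garden: 3
  garden bridge: 2
  garden push: 2
  push bridge: 2
  push garden: 2
  push push: 2
11 duplicate windows → 21 − 11 = 10 distinct.

10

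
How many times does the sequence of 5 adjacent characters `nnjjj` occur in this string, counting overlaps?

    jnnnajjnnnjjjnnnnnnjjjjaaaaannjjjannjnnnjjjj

4

Sliding a length-5 window over the 44 characters (40 positions):
  position 9–13: nnjjj
  position 18–22: nnjjj
  position 29–33: nnjjj
  position 39–43: nnjjj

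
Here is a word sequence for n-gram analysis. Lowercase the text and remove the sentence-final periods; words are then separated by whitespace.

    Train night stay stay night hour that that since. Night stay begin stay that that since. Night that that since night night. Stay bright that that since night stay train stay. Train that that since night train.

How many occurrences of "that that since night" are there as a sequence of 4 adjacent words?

5

Scanning the 34 overlapping 4-gram windows for "that that since night":
  position 7–10: that that since night
  position 14–17: that that since night
  position 18–21: that that since night
  position 25–28: that that since night
  position 33–36: that that since night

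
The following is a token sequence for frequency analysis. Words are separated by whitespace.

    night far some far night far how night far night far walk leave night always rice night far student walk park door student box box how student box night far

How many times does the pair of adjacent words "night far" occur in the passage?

Scanning the 29 overlapping bigram windows for "night far":
  position 1–2: night far
  position 5–6: night far
  position 8–9: night far
  position 10–11: night far
  position 17–18: night far
  position 29–30: night far

6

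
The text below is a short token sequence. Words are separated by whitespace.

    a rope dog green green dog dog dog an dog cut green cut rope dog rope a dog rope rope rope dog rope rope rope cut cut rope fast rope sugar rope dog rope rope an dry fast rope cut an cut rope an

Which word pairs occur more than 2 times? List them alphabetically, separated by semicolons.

cut rope; dog rope; rope dog; rope rope

Bigram counts meeting the condition (more than 2 times):
  cut rope: 3
  dog rope: 4
  rope dog: 4
  rope rope: 5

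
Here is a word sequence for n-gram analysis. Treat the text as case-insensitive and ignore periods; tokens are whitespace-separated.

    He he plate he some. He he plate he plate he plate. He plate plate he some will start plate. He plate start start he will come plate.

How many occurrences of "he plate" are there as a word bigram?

Scanning the 27 overlapping bigram windows for "he plate":
  position 2–3: he plate
  position 7–8: he plate
  position 9–10: he plate
  position 11–12: he plate
  position 13–14: he plate
  position 21–22: he plate

6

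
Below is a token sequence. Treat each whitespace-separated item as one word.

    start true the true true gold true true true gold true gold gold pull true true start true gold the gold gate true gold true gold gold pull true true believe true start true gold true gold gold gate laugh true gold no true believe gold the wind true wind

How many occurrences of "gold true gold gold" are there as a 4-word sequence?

Scanning the 47 overlapping 4-gram windows for "gold true gold gold":
  position 10–13: gold true gold gold
  position 24–27: gold true gold gold
  position 35–38: gold true gold gold

3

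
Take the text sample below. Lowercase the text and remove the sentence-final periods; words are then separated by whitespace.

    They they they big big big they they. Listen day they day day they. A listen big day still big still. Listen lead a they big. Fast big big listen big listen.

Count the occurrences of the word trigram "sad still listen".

Scanning the 30 overlapping trigram windows for "sad still listen":
  (none found)

0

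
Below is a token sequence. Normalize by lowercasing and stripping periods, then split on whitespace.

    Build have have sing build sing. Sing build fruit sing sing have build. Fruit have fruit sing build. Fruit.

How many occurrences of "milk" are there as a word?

0

Scanning the 19 tokens for "milk":
  (none found)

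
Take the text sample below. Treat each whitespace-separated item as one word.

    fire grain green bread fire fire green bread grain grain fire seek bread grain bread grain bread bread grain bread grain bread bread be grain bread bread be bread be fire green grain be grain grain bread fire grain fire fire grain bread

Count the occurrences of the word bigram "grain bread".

Scanning the 42 overlapping bigram windows for "grain bread":
  position 14–15: grain bread
  position 16–17: grain bread
  position 19–20: grain bread
  position 21–22: grain bread
  position 25–26: grain bread
  position 36–37: grain bread
  position 42–43: grain bread

7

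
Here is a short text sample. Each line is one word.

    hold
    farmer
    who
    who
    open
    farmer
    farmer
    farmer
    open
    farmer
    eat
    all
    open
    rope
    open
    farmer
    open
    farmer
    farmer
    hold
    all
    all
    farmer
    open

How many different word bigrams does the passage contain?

16

24 tokens → 23 bigram windows in total.
Repeated bigrams (each contributes count−1 duplicates):
  open farmer: 4
  farmer farmer: 3
  farmer open: 3
7 duplicate windows → 23 − 7 = 16 distinct.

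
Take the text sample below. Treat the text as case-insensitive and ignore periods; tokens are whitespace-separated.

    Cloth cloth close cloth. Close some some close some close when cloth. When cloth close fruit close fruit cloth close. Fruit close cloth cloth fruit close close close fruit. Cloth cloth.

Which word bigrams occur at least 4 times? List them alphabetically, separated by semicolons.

Bigram counts meeting the condition (at least 4 times):
  close fruit: 4
  cloth close: 4

close fruit; cloth close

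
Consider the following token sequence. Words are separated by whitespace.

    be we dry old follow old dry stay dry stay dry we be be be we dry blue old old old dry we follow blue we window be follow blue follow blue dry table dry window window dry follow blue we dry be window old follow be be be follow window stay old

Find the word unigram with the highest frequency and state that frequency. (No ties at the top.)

"dry", 10 times

Unigram frequencies (highest first):
  dry: 10
  be: 9
  old: 7
  follow: 7
  we: 6
  blue: 5
  … (3 more, each ≤ 5)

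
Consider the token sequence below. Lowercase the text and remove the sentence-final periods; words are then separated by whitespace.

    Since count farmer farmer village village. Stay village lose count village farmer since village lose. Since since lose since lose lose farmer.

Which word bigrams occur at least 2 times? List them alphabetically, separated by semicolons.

lose since; since lose; village lose

Bigram counts meeting the condition (at least 2 times):
  lose since: 2
  since lose: 2
  village lose: 2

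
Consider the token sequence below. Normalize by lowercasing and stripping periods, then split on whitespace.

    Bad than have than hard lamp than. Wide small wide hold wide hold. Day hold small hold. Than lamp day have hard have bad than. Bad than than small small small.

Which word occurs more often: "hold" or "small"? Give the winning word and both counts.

"small" (5 vs 4)

"hold": 4 occurrences
"small": 5 occurrences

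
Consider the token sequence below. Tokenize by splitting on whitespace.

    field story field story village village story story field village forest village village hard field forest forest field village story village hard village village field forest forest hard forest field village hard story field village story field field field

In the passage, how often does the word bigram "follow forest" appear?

0

Scanning the 38 overlapping bigram windows for "follow forest":
  (none found)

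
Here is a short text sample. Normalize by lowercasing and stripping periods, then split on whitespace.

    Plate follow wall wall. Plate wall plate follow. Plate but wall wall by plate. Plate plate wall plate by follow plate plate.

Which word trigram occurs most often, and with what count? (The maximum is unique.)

"plate wall plate", 2 times

Trigram frequencies (highest first):
  plate wall plate: 2
  plate follow wall: 1
  follow wall wall: 1
  wall wall plate: 1
  wall plate wall: 1
  wall plate follow: 1
  … (13 more, each ≤ 1)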